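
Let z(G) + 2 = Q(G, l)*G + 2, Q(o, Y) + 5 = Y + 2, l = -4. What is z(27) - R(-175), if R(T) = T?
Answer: -14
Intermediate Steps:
Q(o, Y) = -3 + Y (Q(o, Y) = -5 + (Y + 2) = -5 + (2 + Y) = -3 + Y)
z(G) = -7*G (z(G) = -2 + ((-3 - 4)*G + 2) = -2 + (-7*G + 2) = -2 + (2 - 7*G) = -7*G)
z(27) - R(-175) = -7*27 - 1*(-175) = -189 + 175 = -14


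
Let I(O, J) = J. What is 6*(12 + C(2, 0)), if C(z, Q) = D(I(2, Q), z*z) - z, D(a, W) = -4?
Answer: 36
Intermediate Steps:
C(z, Q) = -4 - z
6*(12 + C(2, 0)) = 6*(12 + (-4 - 1*2)) = 6*(12 + (-4 - 2)) = 6*(12 - 6) = 6*6 = 36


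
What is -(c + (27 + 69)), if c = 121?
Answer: -217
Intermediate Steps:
-(c + (27 + 69)) = -(121 + (27 + 69)) = -(121 + 96) = -1*217 = -217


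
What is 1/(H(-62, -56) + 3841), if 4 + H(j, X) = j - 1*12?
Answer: 1/3763 ≈ 0.00026575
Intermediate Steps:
H(j, X) = -16 + j (H(j, X) = -4 + (j - 1*12) = -4 + (j - 12) = -4 + (-12 + j) = -16 + j)
1/(H(-62, -56) + 3841) = 1/((-16 - 62) + 3841) = 1/(-78 + 3841) = 1/3763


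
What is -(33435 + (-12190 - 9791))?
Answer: -11454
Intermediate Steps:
-(33435 + (-12190 - 9791)) = -(33435 - 21981) = -1*11454 = -11454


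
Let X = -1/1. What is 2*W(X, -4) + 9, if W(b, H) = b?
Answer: 7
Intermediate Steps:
X = -1 (X = -1*1 = -1)
2*W(X, -4) + 9 = 2*(-1) + 9 = -2 + 9 = 7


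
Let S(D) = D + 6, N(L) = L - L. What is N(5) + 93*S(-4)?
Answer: 186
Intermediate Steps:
N(L) = 0
S(D) = 6 + D
N(5) + 93*S(-4) = 0 + 93*(6 - 4) = 0 + 93*2 = 0 + 186 = 186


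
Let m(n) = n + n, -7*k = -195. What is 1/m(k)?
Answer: 7/390 ≈ 0.017949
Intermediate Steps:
k = 195/7 (k = -1/7*(-195) = 195/7 ≈ 27.857)
m(n) = 2*n
1/m(k) = 1/(2*(195/7)) = 1/(390/7) = 7/390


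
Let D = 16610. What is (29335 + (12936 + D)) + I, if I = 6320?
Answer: 65201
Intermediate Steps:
(29335 + (12936 + D)) + I = (29335 + (12936 + 16610)) + 6320 = (29335 + 29546) + 6320 = 58881 + 6320 = 65201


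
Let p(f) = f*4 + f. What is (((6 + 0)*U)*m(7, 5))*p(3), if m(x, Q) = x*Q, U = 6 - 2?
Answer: 12600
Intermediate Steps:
U = 4
p(f) = 5*f (p(f) = 4*f + f = 5*f)
m(x, Q) = Q*x
(((6 + 0)*U)*m(7, 5))*p(3) = (((6 + 0)*4)*(5*7))*(5*3) = ((6*4)*35)*15 = (24*35)*15 = 840*15 = 12600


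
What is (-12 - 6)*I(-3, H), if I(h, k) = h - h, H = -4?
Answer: 0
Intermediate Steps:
I(h, k) = 0
(-12 - 6)*I(-3, H) = (-12 - 6)*0 = -18*0 = 0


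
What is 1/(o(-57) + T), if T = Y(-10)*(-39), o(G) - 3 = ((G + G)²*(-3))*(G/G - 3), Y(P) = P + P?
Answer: 1/78759 ≈ 1.2697e-5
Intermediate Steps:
Y(P) = 2*P
o(G) = 3 + 24*G² (o(G) = 3 + ((G + G)²*(-3))*(G/G - 3) = 3 + ((2*G)²*(-3))*(1 - 3) = 3 + ((4*G²)*(-3))*(-2) = 3 - 12*G²*(-2) = 3 + 24*G²)
T = 780 (T = (2*(-10))*(-39) = -20*(-39) = 780)
1/(o(-57) + T) = 1/((3 + 24*(-57)²) + 780) = 1/((3 + 24*3249) + 780) = 1/((3 + 77976) + 780) = 1/(77979 + 780) = 1/78759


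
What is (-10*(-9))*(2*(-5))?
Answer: -900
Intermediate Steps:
(-10*(-9))*(2*(-5)) = 90*(-10) = -900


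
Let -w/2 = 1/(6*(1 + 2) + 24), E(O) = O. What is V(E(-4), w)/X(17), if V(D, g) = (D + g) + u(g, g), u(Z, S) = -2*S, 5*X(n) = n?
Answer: -415/357 ≈ -1.1625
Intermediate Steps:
X(n) = n/5
w = -1/21 (w = -2/(6*(1 + 2) + 24) = -2/(6*3 + 24) = -2/(18 + 24) = -2/42 = -2*1/42 = -1/21 ≈ -0.047619)
V(D, g) = D - g (V(D, g) = (D + g) - 2*g = D - g)
V(E(-4), w)/X(17) = (-4 - 1*(-1/21))/(((⅕)*17)) = (-4 + 1/21)/(17/5) = -83/21*5/17 = -415/357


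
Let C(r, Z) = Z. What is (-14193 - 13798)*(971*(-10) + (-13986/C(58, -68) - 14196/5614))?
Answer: 3628093296193/13634 ≈ 2.6611e+8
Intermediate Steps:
(-14193 - 13798)*(971*(-10) + (-13986/C(58, -68) - 14196/5614)) = (-14193 - 13798)*(971*(-10) + (-13986/(-68) - 14196/5614)) = -27991*(-9710 + (-13986*(-1/68) - 14196*1/5614)) = -27991*(-9710 + (6993/34 - 1014/401)) = -27991*(-9710 + 2769717/13634) = -27991*(-129616423/13634) = 3628093296193/13634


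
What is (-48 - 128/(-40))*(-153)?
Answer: 34272/5 ≈ 6854.4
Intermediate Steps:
(-48 - 128/(-40))*(-153) = (-48 - 128*(-1/40))*(-153) = (-48 + 16/5)*(-153) = -224/5*(-153) = 34272/5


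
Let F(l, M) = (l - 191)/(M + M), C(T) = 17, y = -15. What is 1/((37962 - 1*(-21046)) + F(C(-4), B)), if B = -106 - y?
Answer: 91/5369815 ≈ 1.6947e-5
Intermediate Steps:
B = -91 (B = -106 - 1*(-15) = -106 + 15 = -91)
F(l, M) = (-191 + l)/(2*M) (F(l, M) = (-191 + l)/((2*M)) = (-191 + l)*(1/(2*M)) = (-191 + l)/(2*M))
1/((37962 - 1*(-21046)) + F(C(-4), B)) = 1/((37962 - 1*(-21046)) + (1/2)*(-191 + 17)/(-91)) = 1/((37962 + 21046) + (1/2)*(-1/91)*(-174)) = 1/(59008 + 87/91) = 1/(5369815/91) = 91/5369815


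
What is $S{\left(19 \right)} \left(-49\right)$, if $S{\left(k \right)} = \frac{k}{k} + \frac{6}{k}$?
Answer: $- \frac{1225}{19} \approx -64.474$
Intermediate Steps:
$S{\left(k \right)} = 1 + \frac{6}{k}$
$S{\left(19 \right)} \left(-49\right) = \frac{6 + 19}{19} \left(-49\right) = \frac{1}{19} \cdot 25 \left(-49\right) = \frac{25}{19} \left(-49\right) = - \frac{1225}{19}$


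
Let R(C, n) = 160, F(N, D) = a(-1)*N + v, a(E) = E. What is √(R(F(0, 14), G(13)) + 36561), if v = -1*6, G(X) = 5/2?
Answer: √36721 ≈ 191.63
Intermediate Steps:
G(X) = 5/2 (G(X) = 5*(½) = 5/2)
v = -6
F(N, D) = -6 - N (F(N, D) = -N - 6 = -6 - N)
√(R(F(0, 14), G(13)) + 36561) = √(160 + 36561) = √36721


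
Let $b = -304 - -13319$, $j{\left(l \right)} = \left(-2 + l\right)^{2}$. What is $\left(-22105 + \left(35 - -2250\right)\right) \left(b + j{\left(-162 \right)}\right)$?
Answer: $-791036020$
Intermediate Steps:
$b = 13015$ ($b = -304 + 13319 = 13015$)
$\left(-22105 + \left(35 - -2250\right)\right) \left(b + j{\left(-162 \right)}\right) = \left(-22105 + \left(35 - -2250\right)\right) \left(13015 + \left(-2 - 162\right)^{2}\right) = \left(-22105 + \left(35 + 2250\right)\right) \left(13015 + \left(-164\right)^{2}\right) = \left(-22105 + 2285\right) \left(13015 + 26896\right) = \left(-19820\right) 39911 = -791036020$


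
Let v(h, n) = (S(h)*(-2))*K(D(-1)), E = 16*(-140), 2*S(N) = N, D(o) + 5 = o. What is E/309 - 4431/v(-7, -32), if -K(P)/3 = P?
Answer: -26213/618 ≈ -42.416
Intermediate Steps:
D(o) = -5 + o
S(N) = N/2
E = -2240
K(P) = -3*P
v(h, n) = -18*h (v(h, n) = ((h/2)*(-2))*(-3*(-5 - 1)) = (-h)*(-3*(-6)) = -h*18 = -18*h)
E/309 - 4431/v(-7, -32) = -2240/309 - 4431/((-18*(-7))) = -2240*1/309 - 4431/126 = -2240/309 - 4431*1/126 = -2240/309 - 211/6 = -26213/618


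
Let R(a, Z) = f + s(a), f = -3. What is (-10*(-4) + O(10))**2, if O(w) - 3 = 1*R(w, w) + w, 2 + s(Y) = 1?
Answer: 2401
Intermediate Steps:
s(Y) = -1 (s(Y) = -2 + 1 = -1)
R(a, Z) = -4 (R(a, Z) = -3 - 1 = -4)
O(w) = -1 + w (O(w) = 3 + (1*(-4) + w) = 3 + (-4 + w) = -1 + w)
(-10*(-4) + O(10))**2 = (-10*(-4) + (-1 + 10))**2 = (40 + 9)**2 = 49**2 = 2401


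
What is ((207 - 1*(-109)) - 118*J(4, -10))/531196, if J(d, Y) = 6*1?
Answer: -98/132799 ≈ -0.00073796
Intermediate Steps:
J(d, Y) = 6
((207 - 1*(-109)) - 118*J(4, -10))/531196 = ((207 - 1*(-109)) - 118*6)/531196 = ((207 + 109) - 708)*(1/531196) = (316 - 708)*(1/531196) = -392*1/531196 = -98/132799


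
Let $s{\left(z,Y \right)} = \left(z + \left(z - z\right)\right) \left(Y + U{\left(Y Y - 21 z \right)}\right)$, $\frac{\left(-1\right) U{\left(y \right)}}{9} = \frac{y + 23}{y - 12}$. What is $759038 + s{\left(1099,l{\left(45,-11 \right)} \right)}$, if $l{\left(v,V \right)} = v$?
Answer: $\frac{5607898639}{7022} \approx 7.9862 \cdot 10^{5}$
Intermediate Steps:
$U{\left(y \right)} = - \frac{9 \left(23 + y\right)}{-12 + y}$ ($U{\left(y \right)} = - 9 \frac{y + 23}{y - 12} = - 9 \frac{23 + y}{-12 + y} = - \frac{9 \left(23 + y\right)}{-12 + y}$)
$s{\left(z,Y \right)} = z \left(Y + \frac{9 \left(-23 - Y^{2} + 21 z\right)}{-12 + Y^{2} - 21 z}\right)$ ($s{\left(z,Y \right)} = \left(z + \left(z - z\right)\right) \left(Y + \frac{9 \left(-23 - \left(Y Y - 21 z\right)\right)}{-12 + \left(Y Y - 21 z\right)}\right) = \left(z + 0\right) \left(Y + \frac{9 \left(-23 - \left(Y^{2} - 21 z\right)\right)}{-12 + \left(Y^{2} - 21 z\right)}\right) = z \left(Y + \frac{9 \left(-23 - \left(Y^{2} - 21 z\right)\right)}{-12 + Y^{2} - 21 z}\right) = z \left(Y + \frac{9 \left(-23 - Y^{2} + 21 z\right)}{-12 + Y^{2} - 21 z}\right)$)
$759038 + s{\left(1099,l{\left(45,-11 \right)} \right)} = 759038 + \frac{1099 \left(207 - 207711 + 9 \cdot 45^{2} + 45 \left(12 - 45^{2} + 21 \cdot 1099\right)\right)}{12 - 45^{2} + 21 \cdot 1099} = 759038 + \frac{1099 \left(207 - 207711 + 9 \cdot 2025 + 45 \left(12 - 2025 + 23079\right)\right)}{12 - 2025 + 23079} = 759038 + \frac{1099 \left(207 - 207711 + 18225 + 45 \left(12 - 2025 + 23079\right)\right)}{12 - 2025 + 23079} = 759038 + \frac{1099 \left(207 - 207711 + 18225 + 45 \cdot 21066\right)}{21066} = 759038 + 1099 \cdot \frac{1}{21066} \left(207 - 207711 + 18225 + 947970\right) = 759038 + 1099 \cdot \frac{1}{21066} \cdot 758691 = 759038 + \frac{277933803}{7022} = \frac{5607898639}{7022}$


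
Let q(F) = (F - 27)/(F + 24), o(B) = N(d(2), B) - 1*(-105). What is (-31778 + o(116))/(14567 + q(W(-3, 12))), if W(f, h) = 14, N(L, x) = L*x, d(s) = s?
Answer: -1194758/553533 ≈ -2.1584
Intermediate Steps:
o(B) = 105 + 2*B (o(B) = 2*B - 1*(-105) = 2*B + 105 = 105 + 2*B)
q(F) = (-27 + F)/(24 + F)
(-31778 + o(116))/(14567 + q(W(-3, 12))) = (-31778 + (105 + 2*116))/(14567 + (-27 + 14)/(24 + 14)) = (-31778 + (105 + 232))/(14567 - 13/38) = (-31778 + 337)/(14567 + (1/38)*(-13)) = -31441/(14567 - 13/38) = -31441/553533/38 = -31441*38/553533 = -1194758/553533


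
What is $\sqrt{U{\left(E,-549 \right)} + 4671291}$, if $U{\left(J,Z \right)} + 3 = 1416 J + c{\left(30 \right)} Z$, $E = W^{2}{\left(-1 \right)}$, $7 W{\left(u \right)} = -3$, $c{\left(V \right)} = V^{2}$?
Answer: $\frac{6 \sqrt{5685971}}{7} \approx 2043.9$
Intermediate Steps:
$W{\left(u \right)} = - \frac{3}{7}$ ($W{\left(u \right)} = \frac{1}{7} \left(-3\right) = - \frac{3}{7}$)
$E = \frac{9}{49}$ ($E = \left(- \frac{3}{7}\right)^{2} = \frac{9}{49} \approx 0.18367$)
$U{\left(J,Z \right)} = -3 + 900 Z + 1416 J$ ($U{\left(J,Z \right)} = -3 + \left(1416 J + 30^{2} Z\right) = -3 + \left(1416 J + 900 Z\right) = -3 + \left(900 Z + 1416 J\right) = -3 + 900 Z + 1416 J$)
$\sqrt{U{\left(E,-549 \right)} + 4671291} = \sqrt{\left(-3 + 900 \left(-549\right) + 1416 \cdot \frac{9}{49}\right) + 4671291} = \sqrt{\left(-3 - 494100 + \frac{12744}{49}\right) + 4671291} = \sqrt{- \frac{24198303}{49} + 4671291} = \sqrt{\frac{204694956}{49}} = \frac{6 \sqrt{5685971}}{7}$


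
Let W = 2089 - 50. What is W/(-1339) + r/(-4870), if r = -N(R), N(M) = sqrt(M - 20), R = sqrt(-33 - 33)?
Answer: -2039/1339 + sqrt(-20 + I*sqrt(66))/4870 ≈ -1.5226 + 0.00093634*I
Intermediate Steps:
R = I*sqrt(66) (R = sqrt(-66) = I*sqrt(66) ≈ 8.124*I)
N(M) = sqrt(-20 + M)
W = 2039
r = -sqrt(-20 + I*sqrt(66)) ≈ -0.8908 - 4.56*I
W/(-1339) + r/(-4870) = 2039/(-1339) - sqrt(-20 + I*sqrt(66))/(-4870) = 2039*(-1/1339) - sqrt(-20 + I*sqrt(66))*(-1/4870) = -2039/1339 + sqrt(-20 + I*sqrt(66))/4870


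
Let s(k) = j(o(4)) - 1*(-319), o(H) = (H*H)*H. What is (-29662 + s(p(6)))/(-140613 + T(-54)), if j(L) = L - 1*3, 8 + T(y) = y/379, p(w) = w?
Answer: 11097878/53295413 ≈ 0.20823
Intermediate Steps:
o(H) = H³ (o(H) = H²*H = H³)
T(y) = -8 + y/379
j(L) = -3 + L (j(L) = L - 3 = -3 + L)
s(k) = 380 (s(k) = (-3 + 4³) - 1*(-319) = (-3 + 64) + 319 = 61 + 319 = 380)
(-29662 + s(p(6)))/(-140613 + T(-54)) = (-29662 + 380)/(-140613 + (-8 + (1/379)*(-54))) = -29282/(-140613 + (-8 - 54/379)) = -29282/(-140613 - 3086/379) = -29282/(-53295413/379) = -29282*(-379/53295413) = 11097878/53295413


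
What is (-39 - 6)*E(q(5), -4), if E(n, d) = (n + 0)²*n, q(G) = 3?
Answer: -1215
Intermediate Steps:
E(n, d) = n³ (E(n, d) = n²*n = n³)
(-39 - 6)*E(q(5), -4) = (-39 - 6)*3³ = -45*27 = -1215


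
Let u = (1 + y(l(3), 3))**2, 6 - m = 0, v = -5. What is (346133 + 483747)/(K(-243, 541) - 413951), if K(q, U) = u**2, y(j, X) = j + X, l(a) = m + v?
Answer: -414940/206663 ≈ -2.0078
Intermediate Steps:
m = 6 (m = 6 - 1*0 = 6 + 0 = 6)
l(a) = 1 (l(a) = 6 - 5 = 1)
y(j, X) = X + j
u = 25 (u = (1 + (3 + 1))**2 = (1 + 4)**2 = 5**2 = 25)
K(q, U) = 625 (K(q, U) = 25**2 = 625)
(346133 + 483747)/(K(-243, 541) - 413951) = (346133 + 483747)/(625 - 413951) = 829880/(-413326) = 829880*(-1/413326) = -414940/206663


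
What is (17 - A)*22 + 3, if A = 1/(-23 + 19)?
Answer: 765/2 ≈ 382.50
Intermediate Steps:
A = -1/4 (A = 1/(-4) = -1/4 ≈ -0.25000)
(17 - A)*22 + 3 = (17 - 1*(-1/4))*22 + 3 = (17 + 1/4)*22 + 3 = (69/4)*22 + 3 = 759/2 + 3 = 765/2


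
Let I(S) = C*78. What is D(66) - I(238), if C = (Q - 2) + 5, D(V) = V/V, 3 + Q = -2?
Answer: 157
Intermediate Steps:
Q = -5 (Q = -3 - 2 = -5)
D(V) = 1
C = -2 (C = (-5 - 2) + 5 = -7 + 5 = -2)
I(S) = -156 (I(S) = -2*78 = -156)
D(66) - I(238) = 1 - 1*(-156) = 1 + 156 = 157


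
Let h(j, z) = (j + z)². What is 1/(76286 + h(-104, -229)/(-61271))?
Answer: 61271/4674008617 ≈ 1.3109e-5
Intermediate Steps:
1/(76286 + h(-104, -229)/(-61271)) = 1/(76286 + (-104 - 229)²/(-61271)) = 1/(76286 + (-333)²*(-1/61271)) = 1/(76286 + 110889*(-1/61271)) = 1/(76286 - 110889/61271) = 1/(4674008617/61271) = 61271/4674008617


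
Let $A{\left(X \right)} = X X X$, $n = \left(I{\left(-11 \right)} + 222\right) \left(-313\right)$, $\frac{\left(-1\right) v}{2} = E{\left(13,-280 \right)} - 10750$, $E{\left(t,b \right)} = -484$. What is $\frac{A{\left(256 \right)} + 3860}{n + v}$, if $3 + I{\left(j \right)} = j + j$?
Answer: $- \frac{16781076}{39193} \approx -428.17$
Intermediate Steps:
$I{\left(j \right)} = -3 + 2 j$ ($I{\left(j \right)} = -3 + \left(j + j\right) = -3 + 2 j$)
$v = 22468$ ($v = - 2 \left(-484 - 10750\right) = \left(-2\right) \left(-11234\right) = 22468$)
$n = -61661$ ($n = \left(\left(-3 + 2 \left(-11\right)\right) + 222\right) \left(-313\right) = \left(\left(-3 - 22\right) + 222\right) \left(-313\right) = \left(-25 + 222\right) \left(-313\right) = 197 \left(-313\right) = -61661$)
$A{\left(X \right)} = X^{3}$ ($A{\left(X \right)} = X^{2} X = X^{3}$)
$\frac{A{\left(256 \right)} + 3860}{n + v} = \frac{256^{3} + 3860}{-61661 + 22468} = \frac{16777216 + 3860}{-39193} = 16781076 \left(- \frac{1}{39193}\right) = - \frac{16781076}{39193}$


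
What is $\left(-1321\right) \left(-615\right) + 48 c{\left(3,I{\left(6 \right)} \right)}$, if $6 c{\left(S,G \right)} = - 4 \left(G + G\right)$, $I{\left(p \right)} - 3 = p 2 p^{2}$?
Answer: $784575$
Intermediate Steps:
$I{\left(p \right)} = 3 + 2 p^{3}$ ($I{\left(p \right)} = 3 + p 2 p^{2} = 3 + 2 p p^{2} = 3 + 2 p^{3}$)
$c{\left(S,G \right)} = - \frac{4 G}{3}$ ($c{\left(S,G \right)} = \frac{\left(-4\right) \left(G + G\right)}{6} = \frac{\left(-4\right) 2 G}{6} = \frac{\left(-8\right) G}{6} = - \frac{4 G}{3}$)
$\left(-1321\right) \left(-615\right) + 48 c{\left(3,I{\left(6 \right)} \right)} = \left(-1321\right) \left(-615\right) + 48 \left(- \frac{4 \left(3 + 2 \cdot 6^{3}\right)}{3}\right) = 812415 + 48 \left(- \frac{4 \left(3 + 2 \cdot 216\right)}{3}\right) = 812415 + 48 \left(- \frac{4 \left(3 + 432\right)}{3}\right) = 812415 + 48 \left(\left(- \frac{4}{3}\right) 435\right) = 812415 + 48 \left(-580\right) = 812415 - 27840 = 784575$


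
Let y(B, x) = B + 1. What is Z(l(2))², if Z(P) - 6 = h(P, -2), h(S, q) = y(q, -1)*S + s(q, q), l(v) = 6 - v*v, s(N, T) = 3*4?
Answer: 256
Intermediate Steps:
s(N, T) = 12
y(B, x) = 1 + B
l(v) = 6 - v²
h(S, q) = 12 + S*(1 + q) (h(S, q) = (1 + q)*S + 12 = S*(1 + q) + 12 = 12 + S*(1 + q))
Z(P) = 18 - P (Z(P) = 6 + (12 + P*(1 - 2)) = 6 + (12 + P*(-1)) = 6 + (12 - P) = 18 - P)
Z(l(2))² = (18 - (6 - 1*2²))² = (18 - (6 - 1*4))² = (18 - (6 - 4))² = (18 - 1*2)² = (18 - 2)² = 16² = 256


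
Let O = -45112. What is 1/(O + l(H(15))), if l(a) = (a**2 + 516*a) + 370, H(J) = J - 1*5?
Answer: -1/39482 ≈ -2.5328e-5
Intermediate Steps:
H(J) = -5 + J (H(J) = J - 5 = -5 + J)
l(a) = 370 + a**2 + 516*a
1/(O + l(H(15))) = 1/(-45112 + (370 + (-5 + 15)**2 + 516*(-5 + 15))) = 1/(-45112 + (370 + 10**2 + 516*10)) = 1/(-45112 + (370 + 100 + 5160)) = 1/(-45112 + 5630) = 1/(-39482) = -1/39482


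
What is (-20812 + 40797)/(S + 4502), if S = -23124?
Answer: -19985/18622 ≈ -1.0732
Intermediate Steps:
(-20812 + 40797)/(S + 4502) = (-20812 + 40797)/(-23124 + 4502) = 19985/(-18622) = 19985*(-1/18622) = -19985/18622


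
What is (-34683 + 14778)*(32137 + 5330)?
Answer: -745780635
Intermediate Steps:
(-34683 + 14778)*(32137 + 5330) = -19905*37467 = -745780635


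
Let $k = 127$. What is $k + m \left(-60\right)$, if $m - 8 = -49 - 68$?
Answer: $6667$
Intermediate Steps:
$m = -109$ ($m = 8 - 117 = -109$)
$k + m \left(-60\right) = 127 - -6540 = 127 + 6540 = 6667$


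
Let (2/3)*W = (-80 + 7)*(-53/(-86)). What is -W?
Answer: 11607/172 ≈ 67.483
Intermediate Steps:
W = -11607/172 (W = 3*((-80 + 7)*(-53/(-86)))/2 = 3*(-(-3869)*(-1)/86)/2 = 3*(-73*53/86)/2 = (3/2)*(-3869/86) = -11607/172 ≈ -67.483)
-W = -1*(-11607/172) = 11607/172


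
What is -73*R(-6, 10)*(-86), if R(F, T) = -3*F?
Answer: 113004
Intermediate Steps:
-73*R(-6, 10)*(-86) = -(-219)*(-6)*(-86) = -73*18*(-86) = -1314*(-86) = 113004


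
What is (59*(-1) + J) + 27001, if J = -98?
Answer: 26844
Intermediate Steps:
(59*(-1) + J) + 27001 = (59*(-1) - 98) + 27001 = (-59 - 98) + 27001 = -157 + 27001 = 26844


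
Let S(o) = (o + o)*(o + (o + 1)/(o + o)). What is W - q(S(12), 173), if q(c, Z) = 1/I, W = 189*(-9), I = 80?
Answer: -136081/80 ≈ -1701.0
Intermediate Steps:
S(o) = 2*o*(o + (1 + o)/(2*o)) (S(o) = (2*o)*(o + (1 + o)/((2*o))) = (2*o)*(o + (1 + o)*(1/(2*o))) = (2*o)*(o + (1 + o)/(2*o)) = 2*o*(o + (1 + o)/(2*o)))
W = -1701
q(c, Z) = 1/80
W - q(S(12), 173) = -1701 - 1*1/80 = -1701 - 1/80 = -136081/80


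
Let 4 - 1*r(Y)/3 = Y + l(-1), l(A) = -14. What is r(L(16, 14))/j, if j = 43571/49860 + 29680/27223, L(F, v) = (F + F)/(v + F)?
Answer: 9850401432/380854019 ≈ 25.864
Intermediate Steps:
L(F, v) = 2*F/(F + v) (L(F, v) = (2*F)/(F + v) = 2*F/(F + v))
j = 380854019/193905540 (j = 43571*(1/49860) + 29680*(1/27223) = 43571/49860 + 4240/3889 = 380854019/193905540 ≈ 1.9641)
r(Y) = 54 - 3*Y (r(Y) = 12 - 3*(Y - 14) = 12 - 3*(-14 + Y) = 12 + (42 - 3*Y) = 54 - 3*Y)
r(L(16, 14))/j = (54 - 6*16/(16 + 14))/(380854019/193905540) = (54 - 6*16/30)*(193905540/380854019) = (54 - 3*16/15)*(193905540/380854019) = (54 - 16/5)*(193905540/380854019) = (254/5)*(193905540/380854019) = 9850401432/380854019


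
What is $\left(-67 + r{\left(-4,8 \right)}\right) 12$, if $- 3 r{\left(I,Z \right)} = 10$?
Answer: $-844$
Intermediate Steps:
$r{\left(I,Z \right)} = - \frac{10}{3}$ ($r{\left(I,Z \right)} = \left(- \frac{1}{3}\right) 10 = - \frac{10}{3}$)
$\left(-67 + r{\left(-4,8 \right)}\right) 12 = \left(-67 - \frac{10}{3}\right) 12 = \left(- \frac{211}{3}\right) 12 = -844$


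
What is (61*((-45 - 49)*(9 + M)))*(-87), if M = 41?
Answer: 24942900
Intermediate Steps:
(61*((-45 - 49)*(9 + M)))*(-87) = (61*((-45 - 49)*(9 + 41)))*(-87) = (61*(-94*50))*(-87) = (61*(-4700))*(-87) = -286700*(-87) = 24942900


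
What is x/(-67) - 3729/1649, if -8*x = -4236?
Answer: -2245977/220966 ≈ -10.164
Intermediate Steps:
x = 1059/2 (x = -⅛*(-4236) = 1059/2 ≈ 529.50)
x/(-67) - 3729/1649 = (1059/2)/(-67) - 3729/1649 = (1059/2)*(-1/67) - 3729*1/1649 = -1059/134 - 3729/1649 = -2245977/220966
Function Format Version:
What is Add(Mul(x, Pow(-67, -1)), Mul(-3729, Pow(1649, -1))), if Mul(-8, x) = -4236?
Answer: Rational(-2245977, 220966) ≈ -10.164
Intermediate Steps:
x = Rational(1059, 2) (x = Mul(Rational(-1, 8), -4236) = Rational(1059, 2) ≈ 529.50)
Add(Mul(x, Pow(-67, -1)), Mul(-3729, Pow(1649, -1))) = Add(Mul(Rational(1059, 2), Pow(-67, -1)), Mul(-3729, Pow(1649, -1))) = Add(Mul(Rational(1059, 2), Rational(-1, 67)), Mul(-3729, Rational(1, 1649))) = Add(Rational(-1059, 134), Rational(-3729, 1649)) = Rational(-2245977, 220966)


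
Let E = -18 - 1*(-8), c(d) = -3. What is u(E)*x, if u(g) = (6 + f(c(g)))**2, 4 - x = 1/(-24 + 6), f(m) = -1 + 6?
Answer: 8833/18 ≈ 490.72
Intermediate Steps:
E = -10 (E = -18 + 8 = -10)
f(m) = 5
x = 73/18 (x = 4 - 1/(-24 + 6) = 4 - 1/(-18) = 4 - 1*(-1/18) = 4 + 1/18 = 73/18 ≈ 4.0556)
u(g) = 121 (u(g) = (6 + 5)**2 = 11**2 = 121)
u(E)*x = 121*(73/18) = 8833/18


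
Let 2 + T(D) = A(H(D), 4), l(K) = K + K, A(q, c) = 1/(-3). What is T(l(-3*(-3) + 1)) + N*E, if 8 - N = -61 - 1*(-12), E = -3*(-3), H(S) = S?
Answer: 1532/3 ≈ 510.67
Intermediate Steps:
A(q, c) = -1/3 (A(q, c) = 1*(-1/3) = -1/3)
l(K) = 2*K
T(D) = -7/3 (T(D) = -2 - 1/3 = -7/3)
E = 9
N = 57 (N = 8 - (-61 - 1*(-12)) = 8 - (-61 + 12) = 8 - 1*(-49) = 8 + 49 = 57)
T(l(-3*(-3) + 1)) + N*E = -7/3 + 57*9 = -7/3 + 513 = 1532/3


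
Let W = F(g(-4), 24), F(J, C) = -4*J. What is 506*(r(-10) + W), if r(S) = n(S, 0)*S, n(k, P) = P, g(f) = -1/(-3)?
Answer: -2024/3 ≈ -674.67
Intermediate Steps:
g(f) = 1/3 (g(f) = -1*(-1/3) = 1/3)
W = -4/3 (W = -4*1/3 = -4/3 ≈ -1.3333)
r(S) = 0 (r(S) = 0*S = 0)
506*(r(-10) + W) = 506*(0 - 4/3) = 506*(-4/3) = -2024/3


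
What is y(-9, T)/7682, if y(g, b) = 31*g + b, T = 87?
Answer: -96/3841 ≈ -0.024993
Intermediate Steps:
y(g, b) = b + 31*g
y(-9, T)/7682 = (87 + 31*(-9))/7682 = (87 - 279)*(1/7682) = -192*1/7682 = -96/3841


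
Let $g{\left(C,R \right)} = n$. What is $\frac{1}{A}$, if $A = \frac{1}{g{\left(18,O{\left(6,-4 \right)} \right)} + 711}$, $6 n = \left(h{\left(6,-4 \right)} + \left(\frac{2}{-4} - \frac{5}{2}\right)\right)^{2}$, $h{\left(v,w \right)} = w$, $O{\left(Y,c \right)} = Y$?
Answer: $\frac{4315}{6} \approx 719.17$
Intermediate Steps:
$n = \frac{49}{6}$ ($n = \frac{\left(-4 + \left(\frac{2}{-4} - \frac{5}{2}\right)\right)^{2}}{6} = \frac{\left(-4 + \left(2 \left(- \frac{1}{4}\right) - \frac{5}{2}\right)\right)^{2}}{6} = \frac{\left(-4 - 3\right)^{2}}{6} = \frac{\left(-7\right)^{2}}{6} = \frac{1}{6} \cdot 49 = \frac{49}{6} \approx 8.1667$)
$g{\left(C,R \right)} = \frac{49}{6}$
$A = \frac{6}{4315}$ ($A = \frac{1}{\frac{49}{6} + 711} = \frac{1}{\frac{4315}{6}} = \frac{6}{4315} \approx 0.0013905$)
$\frac{1}{A} = \frac{1}{\frac{6}{4315}} = \frac{4315}{6}$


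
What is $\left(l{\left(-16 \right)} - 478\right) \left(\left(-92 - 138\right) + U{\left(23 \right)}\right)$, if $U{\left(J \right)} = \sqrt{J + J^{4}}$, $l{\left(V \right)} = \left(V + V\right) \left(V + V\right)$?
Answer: $-125580 + 42588 \sqrt{46} \approx 1.6327 \cdot 10^{5}$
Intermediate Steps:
$l{\left(V \right)} = 4 V^{2}$ ($l{\left(V \right)} = 2 V 2 V = 4 V^{2}$)
$\left(l{\left(-16 \right)} - 478\right) \left(\left(-92 - 138\right) + U{\left(23 \right)}\right) = \left(4 \left(-16\right)^{2} - 478\right) \left(\left(-92 - 138\right) + \sqrt{23 + 23^{4}}\right) = \left(4 \cdot 256 - 478\right) \left(\left(-92 - 138\right) + \sqrt{23 + 279841}\right) = \left(1024 - 478\right) \left(-230 + \sqrt{279864}\right) = 546 \left(-230 + 78 \sqrt{46}\right) = -125580 + 42588 \sqrt{46}$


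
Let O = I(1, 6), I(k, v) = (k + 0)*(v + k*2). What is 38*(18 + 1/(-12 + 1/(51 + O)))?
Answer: 481346/707 ≈ 680.83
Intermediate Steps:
I(k, v) = k*(v + 2*k)
O = 8 (O = 1*(6 + 2*1) = 1*(6 + 2) = 1*8 = 8)
38*(18 + 1/(-12 + 1/(51 + O))) = 38*(18 + 1/(-12 + 1/(51 + 8))) = 38*(18 + 1/(-12 + 1/59)) = 38*(18 + 1/(-707/59)) = 38*(18 - 59/707) = 38*(12667/707) = 481346/707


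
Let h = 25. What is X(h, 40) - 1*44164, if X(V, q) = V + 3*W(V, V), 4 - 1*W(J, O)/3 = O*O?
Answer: -49728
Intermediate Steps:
W(J, O) = 12 - 3*O² (W(J, O) = 12 - 3*O*O = 12 - 3*O²)
X(V, q) = 36 + V - 9*V² (X(V, q) = V + 3*(12 - 3*V²) = V + (36 - 9*V²) = 36 + V - 9*V²)
X(h, 40) - 1*44164 = (36 + 25 - 9*25²) - 1*44164 = (36 + 25 - 9*625) - 44164 = (36 + 25 - 5625) - 44164 = -5564 - 44164 = -49728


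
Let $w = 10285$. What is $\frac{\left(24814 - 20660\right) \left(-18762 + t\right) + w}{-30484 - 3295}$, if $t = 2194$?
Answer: $\frac{68813187}{33779} \approx 2037.2$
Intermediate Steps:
$\frac{\left(24814 - 20660\right) \left(-18762 + t\right) + w}{-30484 - 3295} = \frac{\left(24814 - 20660\right) \left(-18762 + 2194\right) + 10285}{-30484 - 3295} = \frac{4154 \left(-16568\right) + 10285}{-33779} = \left(-68823472 + 10285\right) \left(- \frac{1}{33779}\right) = \left(-68813187\right) \left(- \frac{1}{33779}\right) = \frac{68813187}{33779}$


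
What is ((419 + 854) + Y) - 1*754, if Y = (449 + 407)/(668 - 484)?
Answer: 12044/23 ≈ 523.65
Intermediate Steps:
Y = 107/23 (Y = 856/184 = 856*(1/184) = 107/23 ≈ 4.6522)
((419 + 854) + Y) - 1*754 = ((419 + 854) + 107/23) - 1*754 = (1273 + 107/23) - 754 = 29386/23 - 754 = 12044/23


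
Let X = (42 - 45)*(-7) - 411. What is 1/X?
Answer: -1/390 ≈ -0.0025641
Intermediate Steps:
X = -390 (X = -3*(-7) - 411 = 21 - 411 = -390)
1/X = 1/(-390) = -1/390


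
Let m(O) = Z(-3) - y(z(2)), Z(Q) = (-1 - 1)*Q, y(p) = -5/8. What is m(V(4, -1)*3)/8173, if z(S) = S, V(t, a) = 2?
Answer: 53/65384 ≈ 0.00081060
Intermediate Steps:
y(p) = -5/8 (y(p) = -5*1/8 = -5/8)
Z(Q) = -2*Q
m(O) = 53/8 (m(O) = -2*(-3) - 1*(-5/8) = 6 + 5/8 = 53/8)
m(V(4, -1)*3)/8173 = (53/8)/8173 = (53/8)*(1/8173) = 53/65384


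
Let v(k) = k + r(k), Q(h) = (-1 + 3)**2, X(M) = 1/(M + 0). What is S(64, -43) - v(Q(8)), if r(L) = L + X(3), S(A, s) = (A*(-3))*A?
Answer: -36889/3 ≈ -12296.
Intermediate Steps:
X(M) = 1/M
S(A, s) = -3*A**2 (S(A, s) = (-3*A)*A = -3*A**2)
Q(h) = 4 (Q(h) = 2**2 = 4)
r(L) = 1/3 + L (r(L) = L + 1/3 = 1/3 + L)
v(k) = 1/3 + 2*k (v(k) = k + (1/3 + k) = 1/3 + 2*k)
S(64, -43) - v(Q(8)) = -3*64**2 - (1/3 + 2*4) = -3*4096 - (1/3 + 8) = -12288 - 1*25/3 = -12288 - 25/3 = -36889/3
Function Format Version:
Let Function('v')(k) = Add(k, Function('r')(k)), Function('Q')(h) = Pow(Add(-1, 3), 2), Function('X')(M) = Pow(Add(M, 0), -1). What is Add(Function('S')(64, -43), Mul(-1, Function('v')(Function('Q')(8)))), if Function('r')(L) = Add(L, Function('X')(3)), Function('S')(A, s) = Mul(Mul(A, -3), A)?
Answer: Rational(-36889, 3) ≈ -12296.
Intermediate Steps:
Function('X')(M) = Pow(M, -1)
Function('S')(A, s) = Mul(-3, Pow(A, 2)) (Function('S')(A, s) = Mul(Mul(-3, A), A) = Mul(-3, Pow(A, 2)))
Function('Q')(h) = 4 (Function('Q')(h) = Pow(2, 2) = 4)
Function('r')(L) = Add(Rational(1, 3), L) (Function('r')(L) = Add(L, Pow(3, -1)) = Add(L, Rational(1, 3)) = Add(Rational(1, 3), L))
Function('v')(k) = Add(Rational(1, 3), Mul(2, k)) (Function('v')(k) = Add(k, Add(Rational(1, 3), k)) = Add(Rational(1, 3), Mul(2, k)))
Add(Function('S')(64, -43), Mul(-1, Function('v')(Function('Q')(8)))) = Add(Mul(-3, Pow(64, 2)), Mul(-1, Add(Rational(1, 3), Mul(2, 4)))) = Add(Mul(-3, 4096), Mul(-1, Add(Rational(1, 3), 8))) = Add(-12288, Mul(-1, Rational(25, 3))) = Add(-12288, Rational(-25, 3)) = Rational(-36889, 3)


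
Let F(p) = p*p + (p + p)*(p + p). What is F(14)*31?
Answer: 30380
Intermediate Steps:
F(p) = 5*p**2 (F(p) = p**2 + (2*p)*(2*p) = p**2 + 4*p**2 = 5*p**2)
F(14)*31 = (5*14**2)*31 = (5*196)*31 = 980*31 = 30380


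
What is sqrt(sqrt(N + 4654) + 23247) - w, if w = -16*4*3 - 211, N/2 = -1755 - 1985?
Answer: 403 + sqrt(23247 + 3*I*sqrt(314)) ≈ 555.47 + 0.17433*I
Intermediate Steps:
N = -7480 (N = 2*(-1755 - 1985) = 2*(-3740) = -7480)
w = -403 (w = -64*3 - 211 = -192 - 211 = -403)
sqrt(sqrt(N + 4654) + 23247) - w = sqrt(sqrt(-7480 + 4654) + 23247) - 1*(-403) = sqrt(sqrt(-2826) + 23247) + 403 = sqrt(3*I*sqrt(314) + 23247) + 403 = sqrt(23247 + 3*I*sqrt(314)) + 403 = 403 + sqrt(23247 + 3*I*sqrt(314))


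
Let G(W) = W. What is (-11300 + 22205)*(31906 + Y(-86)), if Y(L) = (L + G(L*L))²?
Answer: 583068605430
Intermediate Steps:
Y(L) = (L + L²)² (Y(L) = (L + L*L)² = (L + L²)²)
(-11300 + 22205)*(31906 + Y(-86)) = (-11300 + 22205)*(31906 + (-86)²*(1 - 86)²) = 10905*(31906 + 7396*(-85)²) = 10905*(31906 + 7396*7225) = 10905*(31906 + 53436100) = 10905*53468006 = 583068605430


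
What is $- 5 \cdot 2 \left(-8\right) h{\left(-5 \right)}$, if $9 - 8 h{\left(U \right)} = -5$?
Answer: $140$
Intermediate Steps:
$h{\left(U \right)} = \frac{7}{4}$ ($h{\left(U \right)} = \frac{9}{8} - - \frac{5}{8} = \frac{9}{8} + \frac{5}{8} = \frac{7}{4}$)
$- 5 \cdot 2 \left(-8\right) h{\left(-5 \right)} = - 5 \cdot 2 \left(-8\right) \frac{7}{4} = \left(-5\right) \left(-16\right) \frac{7}{4} = 80 \cdot \frac{7}{4} = 140$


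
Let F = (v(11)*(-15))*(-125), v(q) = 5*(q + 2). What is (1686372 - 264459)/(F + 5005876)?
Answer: 1421913/5127751 ≈ 0.27730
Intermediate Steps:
v(q) = 10 + 5*q (v(q) = 5*(2 + q) = 10 + 5*q)
F = 121875 (F = ((10 + 5*11)*(-15))*(-125) = ((10 + 55)*(-15))*(-125) = (65*(-15))*(-125) = -975*(-125) = 121875)
(1686372 - 264459)/(F + 5005876) = (1686372 - 264459)/(121875 + 5005876) = 1421913/5127751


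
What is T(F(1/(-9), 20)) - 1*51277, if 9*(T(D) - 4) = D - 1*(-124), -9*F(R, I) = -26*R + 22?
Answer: -37368197/729 ≈ -51260.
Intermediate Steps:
F(R, I) = -22/9 + 26*R/9 (F(R, I) = -(-26*R + 22)/9 = -(22 - 26*R)/9 = -22/9 + 26*R/9)
T(D) = 160/9 + D/9 (T(D) = 4 + (D - 1*(-124))/9 = 4 + (D + 124)/9 = 4 + (124 + D)/9 = 4 + (124/9 + D/9) = 160/9 + D/9)
T(F(1/(-9), 20)) - 1*51277 = (160/9 + (-22/9 + (26/9)/(-9))/9) - 1*51277 = (160/9 + (-22/9 + (26/9)*(-⅑))/9) - 51277 = (160/9 + (-22/9 - 26/81)/9) - 51277 = (160/9 + (⅑)*(-224/81)) - 51277 = (160/9 - 224/729) - 51277 = 12736/729 - 51277 = -37368197/729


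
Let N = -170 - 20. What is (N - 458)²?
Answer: 419904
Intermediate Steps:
N = -190
(N - 458)² = (-190 - 458)² = (-648)² = 419904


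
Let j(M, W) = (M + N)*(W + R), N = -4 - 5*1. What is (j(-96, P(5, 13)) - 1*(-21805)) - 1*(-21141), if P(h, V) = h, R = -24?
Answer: 44941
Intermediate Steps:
N = -9 (N = -4 - 5 = -9)
j(M, W) = (-24 + W)*(-9 + M) (j(M, W) = (M - 9)*(W - 24) = (-9 + M)*(-24 + W) = (-24 + W)*(-9 + M))
(j(-96, P(5, 13)) - 1*(-21805)) - 1*(-21141) = ((216 - 24*(-96) - 9*5 - 96*5) - 1*(-21805)) - 1*(-21141) = ((216 + 2304 - 45 - 480) + 21805) + 21141 = (1995 + 21805) + 21141 = 23800 + 21141 = 44941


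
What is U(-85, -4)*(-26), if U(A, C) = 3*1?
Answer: -78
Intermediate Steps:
U(A, C) = 3
U(-85, -4)*(-26) = 3*(-26) = -78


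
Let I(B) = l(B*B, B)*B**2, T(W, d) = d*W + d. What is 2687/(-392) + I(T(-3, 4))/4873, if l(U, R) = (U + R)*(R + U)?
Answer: 65582217/1910216 ≈ 34.332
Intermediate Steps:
l(U, R) = (R + U)**2 (l(U, R) = (R + U)*(R + U) = (R + U)**2)
T(W, d) = d + W*d (T(W, d) = W*d + d = d + W*d)
I(B) = B**2*(B + B**2)**2 (I(B) = (B + B*B)**2*B**2 = (B + B**2)**2*B**2 = B**2*(B + B**2)**2)
2687/(-392) + I(T(-3, 4))/4873 = 2687/(-392) + ((4*(1 - 3))**4*(1 + 4*(1 - 3))**2)/4873 = 2687*(-1/392) + ((4*(-2))**4*(1 + 4*(-2))**2)*(1/4873) = -2687/392 + ((-8)**4*(1 - 8)**2)*(1/4873) = -2687/392 + (4096*(-7)**2)*(1/4873) = -2687/392 + (4096*49)*(1/4873) = -2687/392 + 200704*(1/4873) = -2687/392 + 200704/4873 = 65582217/1910216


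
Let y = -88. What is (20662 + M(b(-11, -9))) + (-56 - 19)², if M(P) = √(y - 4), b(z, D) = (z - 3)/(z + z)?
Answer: 26287 + 2*I*√23 ≈ 26287.0 + 9.5917*I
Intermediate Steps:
b(z, D) = (-3 + z)/(2*z) (b(z, D) = (-3 + z)/((2*z)) = (-3 + z)*(1/(2*z)) = (-3 + z)/(2*z))
M(P) = 2*I*√23 (M(P) = √(-88 - 4) = √(-92) = 2*I*√23)
(20662 + M(b(-11, -9))) + (-56 - 19)² = (20662 + 2*I*√23) + (-56 - 19)² = (20662 + 2*I*√23) + (-75)² = (20662 + 2*I*√23) + 5625 = 26287 + 2*I*√23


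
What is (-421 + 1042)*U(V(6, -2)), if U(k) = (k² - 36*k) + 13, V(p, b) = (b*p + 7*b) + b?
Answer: 1120905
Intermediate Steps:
V(p, b) = 8*b + b*p (V(p, b) = (7*b + b*p) + b = 8*b + b*p)
U(k) = 13 + k² - 36*k
(-421 + 1042)*U(V(6, -2)) = (-421 + 1042)*(13 + (-2*(8 + 6))² - (-72)*(8 + 6)) = 621*(13 + (-2*14)² - (-72)*14) = 621*(13 + (-28)² - 36*(-28)) = 621*(13 + 784 + 1008) = 621*1805 = 1120905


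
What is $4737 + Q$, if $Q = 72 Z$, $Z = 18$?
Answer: $6033$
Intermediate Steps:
$Q = 1296$ ($Q = 72 \cdot 18 = 1296$)
$4737 + Q = 4737 + 1296 = 6033$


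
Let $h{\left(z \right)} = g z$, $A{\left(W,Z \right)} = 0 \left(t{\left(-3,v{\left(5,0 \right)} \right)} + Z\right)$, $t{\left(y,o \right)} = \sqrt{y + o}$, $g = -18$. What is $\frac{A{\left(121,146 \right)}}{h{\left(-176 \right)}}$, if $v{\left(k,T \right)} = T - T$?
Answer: $0$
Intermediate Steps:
$v{\left(k,T \right)} = 0$
$t{\left(y,o \right)} = \sqrt{o + y}$
$A{\left(W,Z \right)} = 0$ ($A{\left(W,Z \right)} = 0 \left(\sqrt{0 - 3} + Z\right) = 0 \left(\sqrt{-3} + Z\right) = 0 \left(i \sqrt{3} + Z\right) = 0 \left(Z + i \sqrt{3}\right) = 0$)
$h{\left(z \right)} = - 18 z$
$\frac{A{\left(121,146 \right)}}{h{\left(-176 \right)}} = \frac{0}{\left(-18\right) \left(-176\right)} = \frac{0}{3168} = 0 \cdot \frac{1}{3168} = 0$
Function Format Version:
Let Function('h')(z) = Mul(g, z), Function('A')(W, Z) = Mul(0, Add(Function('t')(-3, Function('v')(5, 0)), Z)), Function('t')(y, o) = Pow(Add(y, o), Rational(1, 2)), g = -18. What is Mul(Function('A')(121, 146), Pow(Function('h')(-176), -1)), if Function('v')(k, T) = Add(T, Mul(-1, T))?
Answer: 0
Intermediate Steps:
Function('v')(k, T) = 0
Function('t')(y, o) = Pow(Add(o, y), Rational(1, 2))
Function('A')(W, Z) = 0 (Function('A')(W, Z) = Mul(0, Add(Pow(Add(0, -3), Rational(1, 2)), Z)) = Mul(0, Add(Pow(-3, Rational(1, 2)), Z)) = Mul(0, Add(Mul(I, Pow(3, Rational(1, 2))), Z)) = Mul(0, Add(Z, Mul(I, Pow(3, Rational(1, 2))))) = 0)
Function('h')(z) = Mul(-18, z)
Mul(Function('A')(121, 146), Pow(Function('h')(-176), -1)) = Mul(0, Pow(Mul(-18, -176), -1)) = Mul(0, Pow(3168, -1)) = Mul(0, Rational(1, 3168)) = 0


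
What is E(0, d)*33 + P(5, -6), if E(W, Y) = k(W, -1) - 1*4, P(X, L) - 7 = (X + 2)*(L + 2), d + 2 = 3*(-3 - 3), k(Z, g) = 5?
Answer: 12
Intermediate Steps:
d = -20 (d = -2 + 3*(-3 - 3) = -2 + 3*(-6) = -2 - 18 = -20)
P(X, L) = 7 + (2 + L)*(2 + X) (P(X, L) = 7 + (X + 2)*(L + 2) = 7 + (2 + X)*(2 + L) = 7 + (2 + L)*(2 + X))
E(W, Y) = 1 (E(W, Y) = 5 - 1*4 = 5 - 4 = 1)
E(0, d)*33 + P(5, -6) = 1*33 + (11 + 2*(-6) + 2*5 - 6*5) = 33 + (11 - 12 + 10 - 30) = 33 - 21 = 12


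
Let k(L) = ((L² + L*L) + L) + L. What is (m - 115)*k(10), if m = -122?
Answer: -52140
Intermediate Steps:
k(L) = 2*L + 2*L² (k(L) = ((L² + L²) + L) + L = (2*L² + L) + L = (L + 2*L²) + L = 2*L + 2*L²)
(m - 115)*k(10) = (-122 - 115)*(2*10*(1 + 10)) = -474*10*11 = -237*220 = -52140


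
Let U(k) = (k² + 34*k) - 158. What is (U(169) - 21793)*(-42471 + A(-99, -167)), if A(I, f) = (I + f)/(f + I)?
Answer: -524759320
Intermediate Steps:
A(I, f) = 1 (A(I, f) = (I + f)/(I + f) = 1)
U(k) = -158 + k² + 34*k
(U(169) - 21793)*(-42471 + A(-99, -167)) = ((-158 + 169² + 34*169) - 21793)*(-42471 + 1) = ((-158 + 28561 + 5746) - 21793)*(-42470) = (34149 - 21793)*(-42470) = 12356*(-42470) = -524759320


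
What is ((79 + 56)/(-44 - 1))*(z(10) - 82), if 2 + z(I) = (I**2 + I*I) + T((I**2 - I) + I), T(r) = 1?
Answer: -351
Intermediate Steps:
z(I) = -1 + 2*I**2 (z(I) = -2 + ((I**2 + I*I) + 1) = -2 + ((I**2 + I**2) + 1) = -2 + (2*I**2 + 1) = -2 + (1 + 2*I**2) = -1 + 2*I**2)
((79 + 56)/(-44 - 1))*(z(10) - 82) = ((79 + 56)/(-44 - 1))*((-1 + 2*10**2) - 82) = (135/(-45))*((-1 + 2*100) - 82) = (135*(-1/45))*((-1 + 200) - 82) = -3*(199 - 82) = -3*117 = -351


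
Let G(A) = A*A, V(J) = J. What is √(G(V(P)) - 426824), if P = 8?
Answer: 2*I*√106690 ≈ 653.27*I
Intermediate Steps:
G(A) = A²
√(G(V(P)) - 426824) = √(8² - 426824) = √(64 - 426824) = √(-426760) = 2*I*√106690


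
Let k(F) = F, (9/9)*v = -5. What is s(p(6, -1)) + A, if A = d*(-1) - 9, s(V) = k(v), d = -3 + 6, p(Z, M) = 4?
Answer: -17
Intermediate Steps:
v = -5
d = 3
s(V) = -5
A = -12 (A = 3*(-1) - 9 = -3 - 9 = -12)
s(p(6, -1)) + A = -5 - 12 = -17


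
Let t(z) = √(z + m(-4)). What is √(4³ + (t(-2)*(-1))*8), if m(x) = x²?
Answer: 2*√(16 - 2*√14) ≈ 5.8367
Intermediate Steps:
t(z) = √(16 + z) (t(z) = √(z + (-4)²) = √(z + 16) = √(16 + z))
√(4³ + (t(-2)*(-1))*8) = √(4³ + (√(16 - 2)*(-1))*8) = √(64 + (√14*(-1))*8) = √(64 - √14*8) = √(64 - 8*√14)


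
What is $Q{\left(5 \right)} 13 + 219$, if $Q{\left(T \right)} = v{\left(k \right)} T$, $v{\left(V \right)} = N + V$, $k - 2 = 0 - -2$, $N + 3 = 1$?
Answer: $349$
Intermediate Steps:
$N = -2$ ($N = -3 + 1 = -2$)
$k = 4$ ($k = 2 + \left(0 - -2\right) = 2 + \left(0 + 2\right) = 2 + 2 = 4$)
$v{\left(V \right)} = -2 + V$
$Q{\left(T \right)} = 2 T$ ($Q{\left(T \right)} = \left(-2 + 4\right) T = 2 T$)
$Q{\left(5 \right)} 13 + 219 = 2 \cdot 5 \cdot 13 + 219 = 10 \cdot 13 + 219 = 130 + 219 = 349$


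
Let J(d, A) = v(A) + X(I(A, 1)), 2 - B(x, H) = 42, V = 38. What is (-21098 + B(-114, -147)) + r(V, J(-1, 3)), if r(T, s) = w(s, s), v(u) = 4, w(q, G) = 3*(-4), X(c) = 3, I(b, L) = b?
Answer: -21150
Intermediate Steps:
w(q, G) = -12
B(x, H) = -40 (B(x, H) = 2 - 1*42 = 2 - 42 = -40)
J(d, A) = 7 (J(d, A) = 4 + 3 = 7)
r(T, s) = -12
(-21098 + B(-114, -147)) + r(V, J(-1, 3)) = (-21098 - 40) - 12 = -21138 - 12 = -21150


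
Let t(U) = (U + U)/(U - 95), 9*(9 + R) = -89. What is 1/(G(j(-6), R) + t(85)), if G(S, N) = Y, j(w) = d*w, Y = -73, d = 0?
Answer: -1/90 ≈ -0.011111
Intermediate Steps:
R = -170/9 (R = -9 + (1/9)*(-89) = -9 - 89/9 = -170/9 ≈ -18.889)
j(w) = 0 (j(w) = 0*w = 0)
t(U) = 2*U/(-95 + U) (t(U) = (2*U)/(-95 + U) = 2*U/(-95 + U))
G(S, N) = -73
1/(G(j(-6), R) + t(85)) = 1/(-73 + 2*85/(-95 + 85)) = 1/(-73 + 2*85/(-10)) = 1/(-73 + 2*85*(-1/10)) = 1/(-73 - 17) = 1/(-90) = -1/90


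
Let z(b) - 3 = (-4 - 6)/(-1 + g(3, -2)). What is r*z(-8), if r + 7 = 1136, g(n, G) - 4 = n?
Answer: 4516/3 ≈ 1505.3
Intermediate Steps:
g(n, G) = 4 + n
z(b) = 4/3 (z(b) = 3 + (-4 - 6)/(-1 + (4 + 3)) = 3 - 10/(-1 + 7) = 3 - 10/6 = 3 - 10*⅙ = 3 - 5/3 = 4/3)
r = 1129 (r = -7 + 1136 = 1129)
r*z(-8) = 1129*(4/3) = 4516/3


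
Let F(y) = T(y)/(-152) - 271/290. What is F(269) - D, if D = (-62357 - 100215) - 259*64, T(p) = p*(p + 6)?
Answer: 3937674949/22040 ≈ 1.7866e+5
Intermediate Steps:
T(p) = p*(6 + p)
F(y) = -271/290 - y*(6 + y)/152 (F(y) = (y*(6 + y))/(-152) - 271/290 = (y*(6 + y))*(-1/152) - 271*1/290 = -y*(6 + y)/152 - 271/290 = -271/290 - y*(6 + y)/152)
D = -179148 (D = -162572 - 16576 = -179148)
F(269) - D = (-271/290 - 1/152*269*(6 + 269)) - 1*(-179148) = (-271/290 - 1/152*269*275) + 179148 = (-271/290 - 73975/152) + 179148 = -10746971/22040 + 179148 = 3937674949/22040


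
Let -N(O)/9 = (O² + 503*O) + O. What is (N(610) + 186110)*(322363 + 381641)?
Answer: -4174567719000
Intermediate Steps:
N(O) = -4536*O - 9*O² (N(O) = -9*((O² + 503*O) + O) = -9*(O² + 504*O) = -4536*O - 9*O²)
(N(610) + 186110)*(322363 + 381641) = (-9*610*(504 + 610) + 186110)*(322363 + 381641) = (-9*610*1114 + 186110)*704004 = (-6115860 + 186110)*704004 = -5929750*704004 = -4174567719000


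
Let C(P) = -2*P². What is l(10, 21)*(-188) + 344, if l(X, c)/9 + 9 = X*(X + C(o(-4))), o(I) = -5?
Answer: 692372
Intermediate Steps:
l(X, c) = -81 + 9*X*(-50 + X) (l(X, c) = -81 + 9*(X*(X - 2*(-5)²)) = -81 + 9*(X*(X - 2*25)) = -81 + 9*(X*(X - 50)) = -81 + 9*(X*(-50 + X)) = -81 + 9*X*(-50 + X))
l(10, 21)*(-188) + 344 = (-81 - 450*10 + 9*10²)*(-188) + 344 = (-81 - 4500 + 9*100)*(-188) + 344 = (-81 - 4500 + 900)*(-188) + 344 = -3681*(-188) + 344 = 692028 + 344 = 692372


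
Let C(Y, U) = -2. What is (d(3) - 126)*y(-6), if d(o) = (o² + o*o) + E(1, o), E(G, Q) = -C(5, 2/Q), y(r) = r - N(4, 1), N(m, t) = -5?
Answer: 106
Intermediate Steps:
y(r) = 5 + r (y(r) = r - 1*(-5) = r + 5 = 5 + r)
E(G, Q) = 2 (E(G, Q) = -1*(-2) = 2)
d(o) = 2 + 2*o² (d(o) = (o² + o*o) + 2 = (o² + o²) + 2 = 2*o² + 2 = 2 + 2*o²)
(d(3) - 126)*y(-6) = ((2 + 2*3²) - 126)*(5 - 6) = ((2 + 2*9) - 126)*(-1) = ((2 + 18) - 126)*(-1) = (20 - 126)*(-1) = -106*(-1) = 106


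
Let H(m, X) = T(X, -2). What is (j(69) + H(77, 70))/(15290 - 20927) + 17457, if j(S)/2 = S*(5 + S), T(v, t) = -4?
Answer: 98394901/5637 ≈ 17455.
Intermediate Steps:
H(m, X) = -4
j(S) = 2*S*(5 + S) (j(S) = 2*(S*(5 + S)) = 2*S*(5 + S))
(j(69) + H(77, 70))/(15290 - 20927) + 17457 = (2*69*(5 + 69) - 4)/(15290 - 20927) + 17457 = (2*69*74 - 4)/(-5637) + 17457 = (10212 - 4)*(-1/5637) + 17457 = 10208*(-1/5637) + 17457 = -10208/5637 + 17457 = 98394901/5637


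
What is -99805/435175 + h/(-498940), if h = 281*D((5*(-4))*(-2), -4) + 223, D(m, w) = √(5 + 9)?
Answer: -153519233/668080660 - 281*√14/498940 ≈ -0.23190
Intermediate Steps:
D(m, w) = √14
h = 223 + 281*√14 (h = 281*√14 + 223 = 223 + 281*√14 ≈ 1274.4)
-99805/435175 + h/(-498940) = -99805/435175 + (223 + 281*√14)/(-498940) = -99805*1/435175 + (223 + 281*√14)*(-1/498940) = -19961/87035 + (-223/498940 - 281*√14/498940) = -153519233/668080660 - 281*√14/498940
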